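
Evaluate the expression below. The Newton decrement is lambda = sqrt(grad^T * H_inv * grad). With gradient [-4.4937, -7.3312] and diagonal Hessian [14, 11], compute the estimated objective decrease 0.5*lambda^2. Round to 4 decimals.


Step 1: H is diagonal, so H^(-1) * g = [-0.321, -0.6665].
Step 2: g^T H^(-1) g = sum_i g_i^2 / H_ii
  = (-4.4937)^2/14 + (-7.3312)^2/11
  = 1.4424 + 4.886 = 6.3284
Step 3: Objective decrease = 0.5 * g^T H^(-1) g = 3.1642


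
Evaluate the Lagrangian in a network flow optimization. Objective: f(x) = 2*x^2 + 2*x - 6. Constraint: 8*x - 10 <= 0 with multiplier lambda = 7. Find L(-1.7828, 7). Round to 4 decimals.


Step 1: Evaluate f(x).
f(-1.7828) = 2*(-1.7828)^2 + 2*(-1.7828) - 6 = -3.2088
Step 2: Evaluate g(x).
g(-1.7828) = 8*-1.7828 - 10 = -24.2624
Step 3: Compute Lagrangian.
L = -3.2088 + 7*-24.2624 = -173.0456


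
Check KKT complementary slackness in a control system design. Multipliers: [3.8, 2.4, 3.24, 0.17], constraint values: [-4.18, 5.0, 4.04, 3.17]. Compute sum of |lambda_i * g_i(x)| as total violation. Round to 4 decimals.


KKT complementary slackness check:
lambda_1 * g_1 = 3.8 * -4.18 = -15.884
lambda_2 * g_2 = 2.4 * 5.0 = 12.0
lambda_3 * g_3 = 3.24 * 4.04 = 13.0896
lambda_4 * g_4 = 0.17 * 3.17 = 0.5389
Total violation = 15.884 + 12.0 + 13.0896 + 0.5389 = 41.5125


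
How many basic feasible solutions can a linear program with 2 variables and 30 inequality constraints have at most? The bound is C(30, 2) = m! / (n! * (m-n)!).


Each vertex corresponds to some choice of n active constraints out of m, so the number of vertices is at most C(m, n) = m! / (n!(m-n)!).
m = 30, n = 2
Numerator: 30 * 29
Denominator: 2! = 2
C(30, 2) = 435


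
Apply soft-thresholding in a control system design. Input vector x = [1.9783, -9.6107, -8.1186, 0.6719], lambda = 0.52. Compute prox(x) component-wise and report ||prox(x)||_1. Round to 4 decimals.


Soft-thresholding with lambda = 0.52:
prox(1.9783) = sign(1.9783)*max(|1.9783| - 0.52, 0) = 1.4583
prox(-9.6107) = sign(-9.6107)*max(|-9.6107| - 0.52, 0) = -9.0907
prox(-8.1186) = sign(-8.1186)*max(|-8.1186| - 0.52, 0) = -7.5986
prox(0.6719) = sign(0.6719)*max(|0.6719| - 0.52, 0) = 0.1519
prox(x) = [1.4583, -9.0907, -7.5986, 0.1519]
||prox(x)||_1 = 1.4583 + 9.0907 + 7.5986 + 0.1519 = 18.2995


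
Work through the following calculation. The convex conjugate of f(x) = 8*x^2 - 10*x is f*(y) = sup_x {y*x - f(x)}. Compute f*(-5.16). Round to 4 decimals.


f*(y) = sup_x {y*x - a*x^2 - b*x} = sup_x {(y-b)*x - a*x^2}
FOC: (y - b) - 2a*x = 0 => x* = (y - b)/(2a)
x* = (-5.16 + 10)/(2*8) = 0.3025
f*(-5.16) = (y-b)^2/(4a) = (-5.16 + 10)^2/(4*8)
= 23.4256/32 = 0.7321


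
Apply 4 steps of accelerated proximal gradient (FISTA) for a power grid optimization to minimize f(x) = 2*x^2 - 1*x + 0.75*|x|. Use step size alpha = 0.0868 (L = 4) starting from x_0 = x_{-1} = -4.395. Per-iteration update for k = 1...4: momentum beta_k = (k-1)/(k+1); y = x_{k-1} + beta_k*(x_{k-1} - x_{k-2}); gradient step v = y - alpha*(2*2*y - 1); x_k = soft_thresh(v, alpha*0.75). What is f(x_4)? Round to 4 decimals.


FISTA on f(x) = 2*x^2 - 1*x + 0.75*|x|
L = 4, alpha = 0.0868
Iteration 1: beta = 0.0, y = -4.395 + 0.0*(-4.395 + 4.395) = -4.395
  grad(y) = -18.58, v = y - alpha*grad = -2.7823
  prox(v) = soft_thresh(-2.7823, 0.0651) = -2.7172
Iteration 2: beta = 0.3333, y = -2.7172 + 0.3333*(-2.7172 + 4.395) = -2.1579
  grad(y) = -9.6315, v = y - alpha*grad = -1.3219
  prox(v) = soft_thresh(-1.3219, 0.0651) = -1.2568
Iteration 3: beta = 0.5, y = -1.2568 + 0.5*(-1.2568 + 2.7172) = -0.5266
  grad(y) = -3.1063, v = y - alpha*grad = -0.2569
  prox(v) = soft_thresh(-0.2569, 0.0651) = -0.1918
Iteration 4: beta = 0.6, y = -0.1918 + 0.6*(-0.1918 + 1.2568) = 0.4471
  grad(y) = 0.7884, v = y - alpha*grad = 0.3787
  prox(v) = soft_thresh(0.3787, 0.0651) = 0.3136
f(x_4) = 2*0.3136^2 - 1*0.3136 + 0.75*|0.3136| = 0.1183


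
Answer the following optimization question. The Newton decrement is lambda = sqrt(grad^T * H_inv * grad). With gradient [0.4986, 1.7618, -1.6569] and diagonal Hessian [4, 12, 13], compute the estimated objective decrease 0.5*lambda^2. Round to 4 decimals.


Step 1: H is diagonal, so H^(-1) * g = [0.1247, 0.1468, -0.1275].
Step 2: g^T H^(-1) g = sum_i g_i^2 / H_ii
  = (0.4986)^2/4 + (1.7618)^2/12 + (-1.6569)^2/13
  = 0.0622 + 0.2587 + 0.2112 = 0.532
Step 3: Objective decrease = 0.5 * g^T H^(-1) g = 0.266


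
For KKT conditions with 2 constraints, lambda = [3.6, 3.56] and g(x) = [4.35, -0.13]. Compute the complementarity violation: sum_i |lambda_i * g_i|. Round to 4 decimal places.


KKT complementary slackness check:
lambda_1 * g_1 = 3.6 * 4.35 = 15.66
lambda_2 * g_2 = 3.56 * -0.13 = -0.4628
Total violation = 15.66 + 0.4628 = 16.1228


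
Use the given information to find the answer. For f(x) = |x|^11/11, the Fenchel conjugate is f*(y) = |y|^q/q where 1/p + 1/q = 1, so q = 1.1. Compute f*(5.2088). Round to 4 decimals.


The conjugate exponent q satisfies 1/p + 1/q = 1.
p = 11, so q = 11/(11 - 1) = 1.1
|y|^q = 5.2088^1.1 = 6.1434
f*(5.2088) = 6.1434 / 1.1 = 5.5849


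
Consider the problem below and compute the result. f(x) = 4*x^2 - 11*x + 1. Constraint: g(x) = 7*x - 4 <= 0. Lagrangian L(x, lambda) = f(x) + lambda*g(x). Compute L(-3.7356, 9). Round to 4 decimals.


Step 1: Evaluate f(x).
f(-3.7356) = 4*(-3.7356)^2 - 11*(-3.7356) + 1 = 97.9104
Step 2: Evaluate g(x).
g(-3.7356) = 7*-3.7356 - 4 = -30.1492
Step 3: Compute Lagrangian.
L = 97.9104 + 9*-30.1492 = -173.4324


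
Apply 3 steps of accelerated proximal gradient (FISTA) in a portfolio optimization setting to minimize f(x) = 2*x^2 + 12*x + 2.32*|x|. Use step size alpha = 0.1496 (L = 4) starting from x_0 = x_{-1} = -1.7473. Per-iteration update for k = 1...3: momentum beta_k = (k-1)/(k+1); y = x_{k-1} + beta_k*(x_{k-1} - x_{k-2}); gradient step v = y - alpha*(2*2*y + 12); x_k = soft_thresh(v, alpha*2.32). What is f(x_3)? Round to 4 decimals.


FISTA on f(x) = 2*x^2 + 12*x + 2.32*|x|
L = 4, alpha = 0.1496
Iteration 1: beta = 0.0, y = -1.7473 + 0.0*(-1.7473 + 1.7473) = -1.7473
  grad(y) = 5.0108, v = y - alpha*grad = -2.4969
  prox(v) = soft_thresh(-2.4969, 0.3471) = -2.1498
Iteration 2: beta = 0.3333, y = -2.1498 + 0.3333*(-2.1498 + 1.7473) = -2.284
  grad(y) = 2.8639, v = y - alpha*grad = -2.7125
  prox(v) = soft_thresh(-2.7125, 0.3471) = -2.3654
Iteration 3: beta = 0.5, y = -2.3654 + 0.5*(-2.3654 + 2.1498) = -2.4732
  grad(y) = 2.1073, v = y - alpha*grad = -2.7884
  prox(v) = soft_thresh(-2.7884, 0.3471) = -2.4414
f(x_3) = 2*(-2.4414)^2 + 12*(-2.4414) + 2.32*|-2.4414| = -11.7119


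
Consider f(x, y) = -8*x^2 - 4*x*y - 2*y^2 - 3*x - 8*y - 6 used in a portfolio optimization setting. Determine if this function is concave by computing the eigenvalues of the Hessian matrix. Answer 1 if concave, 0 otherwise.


The Hessian of f(x,y) = -8*x^2 - 4*x*y - 2*y^2 - 3*x - 8*y - 6 is:
H = [[-16, -4], [-4, -4]]
Trace = -16 - 4 = -20
Determinant = -16*-4 - (-4)^2 = 48
Discriminant = (-20)^2 - 4*48 = 208.0
Eigenvalues: lambda_1 = -17.2111, lambda_2 = -2.7889
The function is concave.

1


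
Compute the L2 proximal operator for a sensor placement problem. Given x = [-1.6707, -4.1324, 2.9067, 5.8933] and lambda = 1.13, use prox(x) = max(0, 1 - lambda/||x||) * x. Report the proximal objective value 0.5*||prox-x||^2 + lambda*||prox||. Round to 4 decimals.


Step 1: Compute ||x||.
||x|| = 7.9403
Step 2: Compute scaling factor.
scale = max(0, 1 - 1.13/7.9403) = 0.8577
Step 3: prox(x) = [-1.4329, -3.5443, 2.493, 5.0546]
||prox(x)|| = 6.8103
Step 4: Proximal objective.
0.5*||prox-x||^2 = 0.6385
lambda*||prox|| = 7.6956
Total = 8.3341


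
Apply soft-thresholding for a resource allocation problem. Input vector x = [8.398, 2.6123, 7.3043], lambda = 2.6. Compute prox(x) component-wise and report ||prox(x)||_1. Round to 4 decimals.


Soft-thresholding with lambda = 2.6:
prox(8.398) = sign(8.398)*max(|8.398| - 2.6, 0) = 5.798
prox(2.6123) = sign(2.6123)*max(|2.6123| - 2.6, 0) = 0.0123
prox(7.3043) = sign(7.3043)*max(|7.3043| - 2.6, 0) = 4.7043
prox(x) = [5.798, 0.0123, 4.7043]
||prox(x)||_1 = 5.798 + 0.0123 + 4.7043 = 10.5146


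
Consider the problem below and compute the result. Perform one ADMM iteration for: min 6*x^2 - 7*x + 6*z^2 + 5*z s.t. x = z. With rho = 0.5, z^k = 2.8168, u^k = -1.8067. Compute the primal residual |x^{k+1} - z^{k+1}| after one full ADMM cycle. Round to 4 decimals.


ADMM iteration with rho = 0.5, z^k = 2.8168, u^k = -1.8067
Step 1: x-update.
Minimize 6*x^2 - 7*x + (0.5/2)*(x - 2.8168 - 1.8067)^2
FOC: (2*6 + 0.5)*x = 7 + 0.5*(2.8168 + 1.8067)
x^{k+1} = 0.7449
Step 2: z-update.
Minimize 6*z^2 + 5*z + (0.5/2)*(0.7449 - z - 1.8067)^2
FOC: (2*6 + 0.5)*z = -5 + 0.5*(0.7449 - 1.8067)
z^{k+1} = -0.4425
Step 3: u-update.
u^{k+1} = -1.8067 + 0.7449 + 0.4425 = -0.6193
Step 4: Primal residual = |0.7449 + 0.4425| = 1.1874


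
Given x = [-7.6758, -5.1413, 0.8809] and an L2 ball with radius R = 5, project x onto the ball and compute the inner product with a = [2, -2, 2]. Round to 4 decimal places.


Step 1: Compute ||x|| (intermediates to 6 decimals).
||x|| = sqrt((-7.6758)^2 + (-5.1413)^2 + 0.8809^2) = 9.280456
Step 2: Project.
Since ||x|| > R, scale = R/||x|| = 5/9.280456 = 0.538767, proj(x) = scale * x
proj(x) = [-4.135468, -2.769963, 0.4746]
Step 3: Dot product.
a^T * proj(x) = 2*(-4.135468) - 2*(-2.769963) + 2*0.4746 = -1.7818


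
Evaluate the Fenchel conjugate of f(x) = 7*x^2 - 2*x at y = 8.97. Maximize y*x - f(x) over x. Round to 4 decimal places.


f*(y) = sup_x {y*x - a*x^2 - b*x} = sup_x {(y-b)*x - a*x^2}
FOC: (y - b) - 2a*x = 0 => x* = (y - b)/(2a)
x* = (8.97 + 2)/(2*7) = 0.7836
f*(8.97) = (y-b)^2/(4a) = (8.97 + 2)^2/(4*7)
= 120.3409/28 = 4.2979


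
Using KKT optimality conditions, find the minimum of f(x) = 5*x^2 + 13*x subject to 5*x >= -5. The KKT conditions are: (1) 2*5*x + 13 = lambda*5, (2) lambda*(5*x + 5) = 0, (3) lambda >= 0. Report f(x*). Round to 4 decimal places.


Step 1: Try lambda = 0 (constraint inactive).
x_unc = -13/(2*5) = -1.3
Check: 5*-1.3 = -6.5 < -5 -- violated!
Step 2: Constraint must be active: 5*x = -5
x* = -5/5 = -1.0
lambda = (2*5*(-1.0) + 13)/5 = 0.6
Step 3: Compute optimal value.
f(x*) = 5*(-1.0)^2 + 13*(-1.0) = -8.0


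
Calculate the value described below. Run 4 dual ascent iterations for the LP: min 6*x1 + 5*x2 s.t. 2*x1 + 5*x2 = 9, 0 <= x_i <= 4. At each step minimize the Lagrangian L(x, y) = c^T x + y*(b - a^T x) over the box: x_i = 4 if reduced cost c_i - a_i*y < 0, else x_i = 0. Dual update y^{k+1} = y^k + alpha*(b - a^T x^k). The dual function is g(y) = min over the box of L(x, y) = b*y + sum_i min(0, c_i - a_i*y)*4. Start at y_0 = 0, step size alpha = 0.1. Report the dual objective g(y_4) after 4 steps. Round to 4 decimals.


Dual ascent for LP: min 6*x1 + 5*x2, 2*x1 + 5*x2 = 9, 0 <= x_i <= 4
Step 1: y^k = 0.0, reduced costs: (6.0, 5.0)
  x^k = (0.0, 0.0), subgradient = b - a^T x = 9.0
  y^{k+1} = 0.0 + 0.1*9.0 = 0.9
Step 2: y^k = 0.9, reduced costs: (4.2, 0.5)
  x^k = (0.0, 0.0), subgradient = b - a^T x = 9.0
  y^{k+1} = 0.9 + 0.1*9.0 = 1.8
Step 3: y^k = 1.8, reduced costs: (2.4, -4.0)
  x^k = (0.0, 4.0), subgradient = b - a^T x = -11.0
  y^{k+1} = 1.8 + 0.1*-11.0 = 0.7
Step 4: y^k = 0.7, reduced costs: (4.6, 1.5)
  x^k = (0.0, 0.0), subgradient = b - a^T x = 9.0
  y^{k+1} = 0.7 + 0.1*9.0 = 1.6
Dual objective at y_4 = 1.6: reduced costs (2.8, -3.0), box minimizer x = (0.0, 4.0)
g(y_4) = b*y + (c1 - a1*y)*x1 + (c2 - a2*y)*x2 = 9*1.6 + 2.8*0.0 + (-3.0)*4.0 = 14.4 + 0.0 - 12.0 = 2.4


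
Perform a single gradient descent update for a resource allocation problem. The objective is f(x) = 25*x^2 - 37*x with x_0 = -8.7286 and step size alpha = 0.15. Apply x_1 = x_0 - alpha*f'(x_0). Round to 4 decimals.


We compute the gradient at x_0 and apply the update.
f'(x) = 50*x - 37
f'(-8.7286) = 50*-8.7286 - 37 = -473.43
x_1 = -8.7286 - 0.15*-473.43 = 62.2859


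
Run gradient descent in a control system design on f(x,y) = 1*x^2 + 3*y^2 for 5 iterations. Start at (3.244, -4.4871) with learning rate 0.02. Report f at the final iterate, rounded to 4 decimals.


Gradient descent on f(x,y) = 1*x^2 + 3*y^2.
Starting point: (3.244, -4.4871), alpha = 0.02
Step 1: grad_x = 2*1*3.244 = 6.488, grad_y = 2*3*-4.4871 = -26.9226
  x_1 = 3.244 - 0.02*6.488 = 3.1142
  y_1 = -4.4871 - 0.02*-26.9226 = -3.9486
Step 2: grad_x = 2*1*3.1142 = 6.2285, grad_y = 2*3*-3.9486 = -23.6919
  x_2 = 3.1142 - 0.02*6.2285 = 2.9897
  y_2 = -3.9486 - 0.02*-23.6919 = -3.4748
Step 3: grad_x = 2*1*2.9897 = 5.9793, grad_y = 2*3*-3.4748 = -20.8489
  x_3 = 2.9897 - 0.02*5.9793 = 2.8701
  y_3 = -3.4748 - 0.02*-20.8489 = -3.0578
Step 4: grad_x = 2*1*2.8701 = 5.7402, grad_y = 2*3*-3.0578 = -18.347
  x_4 = 2.8701 - 0.02*5.7402 = 2.7553
  y_4 = -3.0578 - 0.02*-18.347 = -2.6909
Step 5: grad_x = 2*1*2.7553 = 5.5106, grad_y = 2*3*-2.6909 = -16.1454
  x_5 = 2.7553 - 0.02*5.5106 = 2.6451
  y_5 = -2.6909 - 0.02*-16.1454 = -2.368
f(2.6451, -2.368) = 1*2.6451^2 + 3*(-2.368)^2 = 23.8185


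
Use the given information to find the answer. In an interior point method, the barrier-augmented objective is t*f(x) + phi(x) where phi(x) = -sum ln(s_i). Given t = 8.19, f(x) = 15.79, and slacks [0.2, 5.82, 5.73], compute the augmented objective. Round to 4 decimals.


Step 1: Compute log-barrier.
ln values: [-1.6094, 1.7613, 1.7457]
phi = -(-1.6094 + 1.7613 + 1.7457) = -1.8976
Step 2: Compute augmented objective.
t*f(x) = 8.19*15.79 = 129.3201
Total = 129.3201 - 1.8976 = 127.4225


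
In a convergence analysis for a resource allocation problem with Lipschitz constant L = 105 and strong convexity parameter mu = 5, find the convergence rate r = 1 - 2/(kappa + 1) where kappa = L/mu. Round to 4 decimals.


Step 1: Compute the condition number.
kappa = L/mu = 105/5 = 21.0
Step 2: Compute the convergence rate.
r = 1 - 2/(kappa + 1) = 1 - 2*mu/(L + mu) = (L - mu)/(L + mu) = 100/110 = 0.9091


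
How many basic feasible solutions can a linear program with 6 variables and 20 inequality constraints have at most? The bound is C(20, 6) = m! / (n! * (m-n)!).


Each vertex corresponds to some choice of n active constraints out of m, so the number of vertices is at most C(m, n) = m! / (n!(m-n)!).
m = 20, n = 6
Numerator: 20 * 19 * 18 * 17 * 16 * 15
Denominator: 6! = 720
C(20, 6) = 38760


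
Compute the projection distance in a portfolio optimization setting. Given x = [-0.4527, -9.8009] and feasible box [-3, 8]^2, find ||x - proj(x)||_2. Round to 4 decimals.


Project each component onto [-3, 8].
clip(-0.4527) = -0.4527, clip(-9.8009) = -3.0
Projection = [-0.4527, -3.0]
Squared diffs: [0.0, 46.2522]
Distance = sqrt(46.2522) = 6.8009


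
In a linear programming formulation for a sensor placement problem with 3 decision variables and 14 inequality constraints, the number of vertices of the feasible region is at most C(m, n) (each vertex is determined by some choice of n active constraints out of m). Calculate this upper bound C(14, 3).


Each vertex corresponds to some choice of n active constraints out of m, so the number of vertices is at most C(m, n) = m! / (n!(m-n)!).
m = 14, n = 3
Numerator: 14 * 13 * 12
Denominator: 3! = 6
C(14, 3) = 364


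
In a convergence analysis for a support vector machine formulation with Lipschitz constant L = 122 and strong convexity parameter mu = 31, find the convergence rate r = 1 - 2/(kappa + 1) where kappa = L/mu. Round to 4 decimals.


Step 1: Compute the condition number.
kappa = L/mu = 122/31 = 3.9355
Step 2: Compute the convergence rate.
r = 1 - 2/(kappa + 1) = 1 - 2*mu/(L + mu) = (L - mu)/(L + mu) = 91/153 = 0.5948


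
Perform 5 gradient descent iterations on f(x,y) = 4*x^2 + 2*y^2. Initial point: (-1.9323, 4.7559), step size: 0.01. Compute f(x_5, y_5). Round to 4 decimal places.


Gradient descent on f(x,y) = 4*x^2 + 2*y^2.
Starting point: (-1.9323, 4.7559), alpha = 0.01
Step 1: grad_x = 2*4*-1.9323 = -15.4584, grad_y = 2*2*4.7559 = 19.0236
  x_1 = -1.9323 - 0.01*-15.4584 = -1.7777
  y_1 = 4.7559 - 0.01*19.0236 = 4.5657
Step 2: grad_x = 2*4*-1.7777 = -14.2217, grad_y = 2*2*4.5657 = 18.2627
  x_2 = -1.7777 - 0.01*-14.2217 = -1.6355
  y_2 = 4.5657 - 0.01*18.2627 = 4.383
Step 3: grad_x = 2*4*-1.6355 = -13.084, grad_y = 2*2*4.383 = 17.5321
  x_3 = -1.6355 - 0.01*-13.084 = -1.5047
  y_3 = 4.383 - 0.01*17.5321 = 4.2077
Step 4: grad_x = 2*4*-1.5047 = -12.0373, grad_y = 2*2*4.2077 = 16.8309
  x_4 = -1.5047 - 0.01*-12.0373 = -1.3843
  y_4 = 4.2077 - 0.01*16.8309 = 4.0394
Step 5: grad_x = 2*4*-1.3843 = -11.0743, grad_y = 2*2*4.0394 = 16.1576
  x_5 = -1.3843 - 0.01*-11.0743 = -1.2735
  y_5 = 4.0394 - 0.01*16.1576 = 3.8778
f(-1.2735, 3.8778) = 4*(-1.2735)^2 + 2*3.8778^2 = 36.5628


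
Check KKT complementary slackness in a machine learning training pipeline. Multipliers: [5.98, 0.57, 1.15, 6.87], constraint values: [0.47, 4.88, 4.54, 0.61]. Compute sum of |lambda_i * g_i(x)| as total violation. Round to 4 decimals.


KKT complementary slackness check:
lambda_1 * g_1 = 5.98 * 0.47 = 2.8106
lambda_2 * g_2 = 0.57 * 4.88 = 2.7816
lambda_3 * g_3 = 1.15 * 4.54 = 5.221
lambda_4 * g_4 = 6.87 * 0.61 = 4.1907
Total violation = 2.8106 + 2.7816 + 5.221 + 4.1907 = 15.0039


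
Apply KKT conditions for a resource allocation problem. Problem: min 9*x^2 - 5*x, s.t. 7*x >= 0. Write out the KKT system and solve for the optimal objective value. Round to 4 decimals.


Step 1: Try lambda = 0 (constraint inactive).
Stationarity: 2*9*x - 5 = 0
x* = 5/(2*9) = 5/18 = 0.2778 (rounded; the exact value 5/18 is used below)
Check constraint: 7*0.2778 = 1.9446 >= 0 -- satisfied.
Step 2: Compute optimal value.
f(x*) = 9*(5/18)^2 - 5*(5/18) = -0.6944


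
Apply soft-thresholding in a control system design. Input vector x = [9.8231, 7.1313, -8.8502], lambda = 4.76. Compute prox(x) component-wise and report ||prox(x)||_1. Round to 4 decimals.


Soft-thresholding with lambda = 4.76:
prox(9.8231) = sign(9.8231)*max(|9.8231| - 4.76, 0) = 5.0631
prox(7.1313) = sign(7.1313)*max(|7.1313| - 4.76, 0) = 2.3713
prox(-8.8502) = sign(-8.8502)*max(|-8.8502| - 4.76, 0) = -4.0902
prox(x) = [5.0631, 2.3713, -4.0902]
||prox(x)||_1 = 5.0631 + 2.3713 + 4.0902 = 11.5246


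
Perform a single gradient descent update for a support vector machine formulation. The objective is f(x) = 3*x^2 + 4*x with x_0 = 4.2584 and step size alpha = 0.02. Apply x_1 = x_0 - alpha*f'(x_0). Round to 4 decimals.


We compute the gradient at x_0 and apply the update.
f'(x) = 6*x + 4
f'(4.2584) = 6*4.2584 + 4 = 29.5504
x_1 = 4.2584 - 0.02*29.5504 = 3.6674


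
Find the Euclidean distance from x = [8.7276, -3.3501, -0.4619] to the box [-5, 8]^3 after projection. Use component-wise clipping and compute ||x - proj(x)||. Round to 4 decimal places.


Project each component onto [-5, 8].
clip(8.7276) = 8.0, clip(-3.3501) = -3.3501, clip(-0.4619) = -0.4619
Projection = [8.0, -3.3501, -0.4619]
Squared diffs: [0.5294, 0.0, 0.0]
Distance = sqrt(0.5294) = 0.7276


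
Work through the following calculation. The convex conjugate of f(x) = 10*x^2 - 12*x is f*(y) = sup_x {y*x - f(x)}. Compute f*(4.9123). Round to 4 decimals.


f*(y) = sup_x {y*x - a*x^2 - b*x} = sup_x {(y-b)*x - a*x^2}
FOC: (y - b) - 2a*x = 0 => x* = (y - b)/(2a)
x* = (4.9123 + 12)/(2*10) = 0.8456
f*(4.9123) = (y-b)^2/(4a) = (4.9123 + 12)^2/(4*10)
= 286.0259/40 = 7.1506


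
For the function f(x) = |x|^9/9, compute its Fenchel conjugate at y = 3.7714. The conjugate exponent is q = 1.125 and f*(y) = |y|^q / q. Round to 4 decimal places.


The conjugate exponent q satisfies 1/p + 1/q = 1.
p = 9, so q = 9/(9 - 1) = 1.125
|y|^q = 3.7714^1.125 = 4.4521
f*(3.7714) = 4.4521 / 1.125 = 3.9574


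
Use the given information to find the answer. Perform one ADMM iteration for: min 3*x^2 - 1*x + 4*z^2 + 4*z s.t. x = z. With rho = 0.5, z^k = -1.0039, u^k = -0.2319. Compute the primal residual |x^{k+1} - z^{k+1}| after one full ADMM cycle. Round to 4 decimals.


ADMM iteration with rho = 0.5, z^k = -1.0039, u^k = -0.2319
Step 1: x-update.
Minimize 3*x^2 - 1*x + (0.5/2)*(x + 1.0039 - 0.2319)^2
FOC: (2*3 + 0.5)*x = 1 + 0.5*(-1.0039 + 0.2319)
x^{k+1} = 0.0945
Step 2: z-update.
Minimize 4*z^2 + 4*z + (0.5/2)*(0.0945 - z - 0.2319)^2
FOC: (2*4 + 0.5)*z = -4 + 0.5*(0.0945 - 0.2319)
z^{k+1} = -0.4787
Step 3: u-update.
u^{k+1} = -0.2319 + 0.0945 + 0.4787 = 0.3412
Step 4: Primal residual = |0.0945 + 0.4787| = 0.5731


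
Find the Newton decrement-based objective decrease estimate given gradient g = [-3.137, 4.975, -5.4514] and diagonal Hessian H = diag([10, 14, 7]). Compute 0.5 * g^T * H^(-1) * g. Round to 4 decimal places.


Step 1: H is diagonal, so H^(-1) * g = [-0.3137, 0.3554, -0.7788].
Step 2: g^T H^(-1) g = sum_i g_i^2 / H_ii
  = (-3.137)^2/10 + (4.975)^2/14 + (-5.4514)^2/7
  = 0.9841 + 1.7679 + 4.2454 = 6.9974
Step 3: Objective decrease = 0.5 * g^T H^(-1) g = 3.4987


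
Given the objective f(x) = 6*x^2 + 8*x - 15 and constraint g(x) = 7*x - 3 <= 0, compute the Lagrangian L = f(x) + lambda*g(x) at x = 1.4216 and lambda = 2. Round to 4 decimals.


Step 1: Evaluate f(x).
f(1.4216) = 6*1.4216^2 + 8*1.4216 - 15 = 8.4985
Step 2: Evaluate g(x).
g(1.4216) = 7*1.4216 - 3 = 6.9512
Step 3: Compute Lagrangian.
L = 8.4985 + 2*6.9512 = 22.4009


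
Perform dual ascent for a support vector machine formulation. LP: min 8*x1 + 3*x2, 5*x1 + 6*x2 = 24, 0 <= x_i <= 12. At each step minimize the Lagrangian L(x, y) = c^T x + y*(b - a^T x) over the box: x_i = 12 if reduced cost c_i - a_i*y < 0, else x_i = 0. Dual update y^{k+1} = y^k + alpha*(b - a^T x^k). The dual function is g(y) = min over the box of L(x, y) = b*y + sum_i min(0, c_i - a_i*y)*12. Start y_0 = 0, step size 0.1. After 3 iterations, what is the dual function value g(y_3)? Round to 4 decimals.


Dual ascent for LP: min 8*x1 + 3*x2, 5*x1 + 6*x2 = 24, 0 <= x_i <= 12
Step 1: y^k = 0.0, reduced costs: (8.0, 3.0)
  x^k = (0.0, 0.0), subgradient = b - a^T x = 24.0
  y^{k+1} = 0.0 + 0.1*24.0 = 2.4
Step 2: y^k = 2.4, reduced costs: (-4.0, -11.4)
  x^k = (12.0, 12.0), subgradient = b - a^T x = -108.0
  y^{k+1} = 2.4 + 0.1*-108.0 = -8.4
Step 3: y^k = -8.4, reduced costs: (50.0, 53.4)
  x^k = (0.0, 0.0), subgradient = b - a^T x = 24.0
  y^{k+1} = -8.4 + 0.1*24.0 = -6.0
Dual objective at y_3 = -6.0: reduced costs (38.0, 39.0), box minimizer x = (0.0, 0.0)
g(y_3) = b*y + (c1 - a1*y)*x1 + (c2 - a2*y)*x2 = 24*(-6.0) + 38.0*0.0 + 39.0*0.0 = -144.0 + 0.0 + 0.0 = -144.0


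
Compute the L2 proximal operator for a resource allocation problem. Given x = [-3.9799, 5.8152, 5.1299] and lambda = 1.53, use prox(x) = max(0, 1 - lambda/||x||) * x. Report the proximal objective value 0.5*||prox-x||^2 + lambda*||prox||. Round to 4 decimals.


Step 1: Compute ||x||.
||x|| = 8.7162
Step 2: Compute scaling factor.
scale = max(0, 1 - 1.53/8.7162) = 0.8245
Step 3: prox(x) = [-3.2813, 4.7944, 4.2294]
||prox(x)|| = 7.1862
Step 4: Proximal objective.
0.5*||prox-x||^2 = 1.1705
lambda*||prox|| = 10.9949
Total = 12.1653


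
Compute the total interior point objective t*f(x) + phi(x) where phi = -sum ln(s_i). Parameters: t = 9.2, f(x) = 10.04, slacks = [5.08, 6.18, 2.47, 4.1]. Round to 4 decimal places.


Step 1: Compute log-barrier.
ln values: [1.6253, 1.8213, 0.9042, 1.411]
phi = -(1.6253 + 1.8213 + 0.9042 + 1.411) = -5.7618
Step 2: Compute augmented objective.
t*f(x) = 9.2*10.04 = 92.368
Total = 92.368 - 5.7618 = 86.6062


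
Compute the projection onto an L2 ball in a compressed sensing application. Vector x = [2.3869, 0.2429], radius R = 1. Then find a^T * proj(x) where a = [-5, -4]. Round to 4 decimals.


Step 1: Compute ||x|| (intermediates to 6 decimals).
||x|| = sqrt(2.3869^2 + 0.2429^2) = 2.399227
Step 2: Project.
Since ||x|| > R, scale = R/||x|| = 1/2.399227 = 0.416801, proj(x) = scale * x
proj(x) = [0.994862, 0.101241]
Step 3: Dot product.
a^T * proj(x) = -5*0.994862 - 4*0.101241 = -5.3793


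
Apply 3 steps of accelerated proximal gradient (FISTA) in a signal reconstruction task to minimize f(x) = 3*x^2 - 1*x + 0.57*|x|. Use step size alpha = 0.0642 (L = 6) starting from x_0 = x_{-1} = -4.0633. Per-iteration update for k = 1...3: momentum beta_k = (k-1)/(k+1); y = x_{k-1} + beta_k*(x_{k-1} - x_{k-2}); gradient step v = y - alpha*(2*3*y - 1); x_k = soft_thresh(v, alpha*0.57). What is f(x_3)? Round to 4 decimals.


FISTA on f(x) = 3*x^2 - 1*x + 0.57*|x|
L = 6, alpha = 0.0642
Iteration 1: beta = 0.0, y = -4.0633 + 0.0*(-4.0633 + 4.0633) = -4.0633
  grad(y) = -25.3798, v = y - alpha*grad = -2.4339
  prox(v) = soft_thresh(-2.4339, 0.0366) = -2.3973
Iteration 2: beta = 0.3333, y = -2.3973 + 0.3333*(-2.3973 + 4.0633) = -1.842
  grad(y) = -12.052, v = y - alpha*grad = -1.0683
  prox(v) = soft_thresh(-1.0683, 0.0366) = -1.0317
Iteration 3: beta = 0.5, y = -1.0317 + 0.5*(-1.0317 + 2.3973) = -0.3488
  grad(y) = -3.093, v = y - alpha*grad = -0.1503
  prox(v) = soft_thresh(-0.1503, 0.0366) = -0.1137
f(x_3) = 3*(-0.1137)^2 - 1*(-0.1137) + 0.57*|-0.1137| = 0.2172


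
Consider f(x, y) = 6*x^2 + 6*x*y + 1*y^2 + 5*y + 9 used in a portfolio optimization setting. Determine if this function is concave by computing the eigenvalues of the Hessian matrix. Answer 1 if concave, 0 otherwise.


The Hessian of f(x,y) = 6*x^2 + 6*x*y + 1*y^2 + 5*y + 9 is:
H = [[12, 6], [6, 2]]
Trace = 12 + 2 = 14
Determinant = 12*2 - (6)^2 = -12
Discriminant = (14)^2 - 4*-12 = 244.0
Eigenvalues: lambda_1 = -0.8102, lambda_2 = 14.8102
The function is not concave.

0


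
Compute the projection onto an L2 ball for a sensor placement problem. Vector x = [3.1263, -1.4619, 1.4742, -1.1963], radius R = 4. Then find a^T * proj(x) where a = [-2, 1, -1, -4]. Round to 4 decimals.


Step 1: Compute ||x|| (intermediates to 6 decimals).
||x|| = sqrt(3.1263^2 + (-1.4619)^2 + 1.4742^2 + (-1.1963)^2) = 3.938947
Step 2: Project.
Since ||x|| <= R, proj = x (no scaling needed).
proj(x) = [3.1263, -1.4619, 1.4742, -1.1963]
Step 3: Dot product.
a^T * proj(x) = -2*3.1263 + 1*(-1.4619) - 1*1.4742 - 4*(-1.1963) = -4.4035


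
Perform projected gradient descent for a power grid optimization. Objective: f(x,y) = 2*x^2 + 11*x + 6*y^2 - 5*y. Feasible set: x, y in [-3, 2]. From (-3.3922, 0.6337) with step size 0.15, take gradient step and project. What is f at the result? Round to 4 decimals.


Step 1: Compute gradient at (-3.3922, 0.6337).
grad_x = 2*2*-3.3922 + 11 = -2.5688
grad_y = 2*6*0.6337 - 5 = 2.6044
Step 2: Gradient step.
x_raw = -3.3922 - 0.15*-2.5688 = -3.0069
y_raw = 0.6337 - 0.15*2.6044 = 0.243
Step 3: Project onto [-3, 2].
x_proj = clip(-3.0069) = -3.0
y_proj = clip(0.243) = 0.243
Step 4: Evaluate f.
f(-3.0, 0.243) = -15.8608


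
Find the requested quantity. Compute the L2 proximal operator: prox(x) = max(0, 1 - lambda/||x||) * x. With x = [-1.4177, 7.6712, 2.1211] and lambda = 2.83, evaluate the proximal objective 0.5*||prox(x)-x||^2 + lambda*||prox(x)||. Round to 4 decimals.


Step 1: Compute ||x||.
||x|| = 8.0843
Step 2: Compute scaling factor.
scale = max(0, 1 - 2.83/8.0843) = 0.6499
Step 3: prox(x) = [-0.9214, 4.9858, 1.3786]
||prox(x)|| = 5.2543
Step 4: Proximal objective.
0.5*||prox-x||^2 = 4.0045
lambda*||prox|| = 14.8697
Total = 18.8742


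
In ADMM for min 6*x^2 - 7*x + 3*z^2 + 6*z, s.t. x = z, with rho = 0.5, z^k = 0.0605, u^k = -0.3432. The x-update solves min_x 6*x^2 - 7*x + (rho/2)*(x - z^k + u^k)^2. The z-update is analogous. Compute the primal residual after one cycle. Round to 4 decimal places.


ADMM iteration with rho = 0.5, z^k = 0.0605, u^k = -0.3432
Step 1: x-update.
Minimize 6*x^2 - 7*x + (0.5/2)*(x - 0.0605 - 0.3432)^2
FOC: (2*6 + 0.5)*x = 7 + 0.5*(0.0605 + 0.3432)
x^{k+1} = 0.5761
Step 2: z-update.
Minimize 3*z^2 + 6*z + (0.5/2)*(0.5761 - z - 0.3432)^2
FOC: (2*3 + 0.5)*z = -6 + 0.5*(0.5761 - 0.3432)
z^{k+1} = -0.9052
Step 3: u-update.
u^{k+1} = -0.3432 + 0.5761 + 0.9052 = 1.1381
Step 4: Primal residual = |0.5761 + 0.9052| = 1.4813


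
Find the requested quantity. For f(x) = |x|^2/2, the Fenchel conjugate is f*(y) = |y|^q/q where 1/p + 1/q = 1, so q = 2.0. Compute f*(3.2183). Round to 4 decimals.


The conjugate exponent q satisfies 1/p + 1/q = 1.
p = 2, so q = 2/(2 - 1) = 2.0
|y|^q = 3.2183^2.0 = 10.3575
f*(3.2183) = 10.3575 / 2.0 = 5.1787


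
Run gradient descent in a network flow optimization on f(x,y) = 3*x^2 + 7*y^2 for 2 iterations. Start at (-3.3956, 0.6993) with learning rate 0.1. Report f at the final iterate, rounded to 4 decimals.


Gradient descent on f(x,y) = 3*x^2 + 7*y^2.
Starting point: (-3.3956, 0.6993), alpha = 0.1
Step 1: grad_x = 2*3*-3.3956 = -20.3736, grad_y = 2*7*0.6993 = 9.7902
  x_1 = -3.3956 - 0.1*-20.3736 = -1.3582
  y_1 = 0.6993 - 0.1*9.7902 = -0.2797
Step 2: grad_x = 2*3*-1.3582 = -8.1494, grad_y = 2*7*-0.2797 = -3.9161
  x_2 = -1.3582 - 0.1*-8.1494 = -0.5433
  y_2 = -0.2797 - 0.1*-3.9161 = 0.1119
f(-0.5433, 0.1119) = 3*(-0.5433)^2 + 7*0.1119^2 = 0.9731


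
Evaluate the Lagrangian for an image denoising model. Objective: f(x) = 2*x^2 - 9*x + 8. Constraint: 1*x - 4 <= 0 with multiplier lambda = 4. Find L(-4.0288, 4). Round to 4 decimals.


Step 1: Evaluate f(x).
f(-4.0288) = 2*(-4.0288)^2 - 9*(-4.0288) + 8 = 76.7217
Step 2: Evaluate g(x).
g(-4.0288) = 1*-4.0288 - 4 = -8.0288
Step 3: Compute Lagrangian.
L = 76.7217 + 4*-8.0288 = 44.6065


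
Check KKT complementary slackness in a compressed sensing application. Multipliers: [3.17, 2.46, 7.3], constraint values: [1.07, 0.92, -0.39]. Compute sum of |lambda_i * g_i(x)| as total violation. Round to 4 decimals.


KKT complementary slackness check:
lambda_1 * g_1 = 3.17 * 1.07 = 3.3919
lambda_2 * g_2 = 2.46 * 0.92 = 2.2632
lambda_3 * g_3 = 7.3 * -0.39 = -2.847
Total violation = 3.3919 + 2.2632 + 2.847 = 8.5021


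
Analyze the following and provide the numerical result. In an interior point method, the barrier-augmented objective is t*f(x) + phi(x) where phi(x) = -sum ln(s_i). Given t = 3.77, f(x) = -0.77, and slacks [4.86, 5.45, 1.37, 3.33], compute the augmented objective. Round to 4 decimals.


Step 1: Compute log-barrier.
ln values: [1.581, 1.6956, 0.3148, 1.203]
phi = -(1.581 + 1.6956 + 0.3148 + 1.203) = -4.7944
Step 2: Compute augmented objective.
t*f(x) = 3.77*-0.77 = -2.9029
Total = -2.9029 - 4.7944 = -7.6973


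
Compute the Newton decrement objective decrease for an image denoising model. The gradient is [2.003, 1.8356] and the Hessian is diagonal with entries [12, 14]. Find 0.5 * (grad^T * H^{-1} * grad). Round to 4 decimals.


Step 1: H is diagonal, so H^(-1) * g = [0.1669, 0.1311].
Step 2: g^T H^(-1) g = sum_i g_i^2 / H_ii
  = (2.003)^2/12 + (1.8356)^2/14
  = 0.3343 + 0.2407 = 0.575
Step 3: Objective decrease = 0.5 * g^T H^(-1) g = 0.2875


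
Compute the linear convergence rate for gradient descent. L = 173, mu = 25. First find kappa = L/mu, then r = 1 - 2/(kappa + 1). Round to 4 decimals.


Step 1: Compute the condition number.
kappa = L/mu = 173/25 = 6.92
Step 2: Compute the convergence rate.
r = 1 - 2/(kappa + 1) = 1 - 2*mu/(L + mu) = (L - mu)/(L + mu) = 148/198 = 0.7475


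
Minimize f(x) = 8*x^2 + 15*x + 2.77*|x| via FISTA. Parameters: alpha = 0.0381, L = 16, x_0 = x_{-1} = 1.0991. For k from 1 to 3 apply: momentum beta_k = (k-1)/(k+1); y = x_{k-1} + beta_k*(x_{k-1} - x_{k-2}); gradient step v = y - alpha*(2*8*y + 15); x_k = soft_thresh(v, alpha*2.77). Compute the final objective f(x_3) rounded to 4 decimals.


FISTA on f(x) = 8*x^2 + 15*x + 2.77*|x|
L = 16, alpha = 0.0381
Iteration 1: beta = 0.0, y = 1.0991 + 0.0*(1.0991 - 1.0991) = 1.0991
  grad(y) = 32.5856, v = y - alpha*grad = -0.1424
  prox(v) = soft_thresh(-0.1424, 0.1055) = -0.0369
Iteration 2: beta = 0.3333, y = -0.0369 + 0.3333*(-0.0369 - 1.0991) = -0.4155
  grad(y) = 8.3515, v = y - alpha*grad = -0.7337
  prox(v) = soft_thresh(-0.7337, 0.1055) = -0.6282
Iteration 3: beta = 0.5, y = -0.6282 + 0.5*(-0.6282 + 0.0369) = -0.9238
  grad(y) = 0.2185, v = y - alpha*grad = -0.9322
  prox(v) = soft_thresh(-0.9322, 0.1055) = -0.8266
f(x_3) = 8*(-0.8266)^2 + 15*(-0.8266) + 2.77*|-0.8266| = -4.6431


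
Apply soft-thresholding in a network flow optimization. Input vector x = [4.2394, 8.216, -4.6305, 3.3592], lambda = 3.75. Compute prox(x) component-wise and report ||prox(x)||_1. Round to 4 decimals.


Soft-thresholding with lambda = 3.75:
prox(4.2394) = sign(4.2394)*max(|4.2394| - 3.75, 0) = 0.4894
prox(8.216) = sign(8.216)*max(|8.216| - 3.75, 0) = 4.466
prox(-4.6305) = sign(-4.6305)*max(|-4.6305| - 3.75, 0) = -0.8805
prox(3.3592) = sign(3.3592)*max(|3.3592| - 3.75, 0) = 0.0
prox(x) = [0.4894, 4.466, -0.8805, 0.0]
||prox(x)||_1 = 0.4894 + 4.466 + 0.8805 + 0.0 = 5.8359


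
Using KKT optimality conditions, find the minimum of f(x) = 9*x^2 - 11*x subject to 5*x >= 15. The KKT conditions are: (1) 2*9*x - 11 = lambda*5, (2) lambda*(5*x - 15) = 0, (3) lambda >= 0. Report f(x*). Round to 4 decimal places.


Step 1: Try lambda = 0 (constraint inactive).
x_unc = 11/(2*9) = 0.6111
Check: 5*0.6111 = 3.0555 < 15 -- violated!
Step 2: Constraint must be active: 5*x = 15
x* = 15/5 = 3.0
lambda = (2*9*3.0 - 11)/5 = 8.6
Step 3: Compute optimal value.
f(x*) = 9*3.0^2 - 11*3.0 = 48.0


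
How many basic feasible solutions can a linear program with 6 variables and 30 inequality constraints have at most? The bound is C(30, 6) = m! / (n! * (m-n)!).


Each vertex corresponds to some choice of n active constraints out of m, so the number of vertices is at most C(m, n) = m! / (n!(m-n)!).
m = 30, n = 6
Numerator: 30 * 29 * 28 * 27 * 26 * 25
Denominator: 6! = 720
C(30, 6) = 593775


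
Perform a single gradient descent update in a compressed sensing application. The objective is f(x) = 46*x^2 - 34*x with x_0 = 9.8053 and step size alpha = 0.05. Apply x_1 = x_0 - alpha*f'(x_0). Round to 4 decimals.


We compute the gradient at x_0 and apply the update.
f'(x) = 92*x - 34
f'(9.8053) = 92*9.8053 - 34 = 868.0876
x_1 = 9.8053 - 0.05*868.0876 = -33.5991


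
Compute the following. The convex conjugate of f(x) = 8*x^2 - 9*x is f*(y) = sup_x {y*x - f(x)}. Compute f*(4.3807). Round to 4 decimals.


f*(y) = sup_x {y*x - a*x^2 - b*x} = sup_x {(y-b)*x - a*x^2}
FOC: (y - b) - 2a*x = 0 => x* = (y - b)/(2a)
x* = (4.3807 + 9)/(2*8) = 0.8363
f*(4.3807) = (y-b)^2/(4a) = (4.3807 + 9)^2/(4*8)
= 179.0431/32 = 5.5951


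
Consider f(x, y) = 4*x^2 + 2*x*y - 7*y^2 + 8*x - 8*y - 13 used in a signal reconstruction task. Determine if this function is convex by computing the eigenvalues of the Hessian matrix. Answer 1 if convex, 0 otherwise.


The Hessian of f(x,y) = 4*x^2 + 2*x*y - 7*y^2 + 8*x - 8*y - 13 is:
H = [[8, 2], [2, -14]]
Trace = 8 - 14 = -6
Determinant = 8*-14 - (2)^2 = -116
Discriminant = (-6)^2 - 4*-116 = 500.0
Eigenvalues: lambda_1 = -14.1803, lambda_2 = 8.1803
The function is not convex.

0


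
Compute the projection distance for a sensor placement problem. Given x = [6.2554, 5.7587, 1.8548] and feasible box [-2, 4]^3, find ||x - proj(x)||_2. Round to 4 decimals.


Project each component onto [-2, 4].
clip(6.2554) = 4.0, clip(5.7587) = 4.0, clip(1.8548) = 1.8548
Projection = [4.0, 4.0, 1.8548]
Squared diffs: [5.0868, 3.093, 0.0]
Distance = sqrt(8.1798) = 2.86


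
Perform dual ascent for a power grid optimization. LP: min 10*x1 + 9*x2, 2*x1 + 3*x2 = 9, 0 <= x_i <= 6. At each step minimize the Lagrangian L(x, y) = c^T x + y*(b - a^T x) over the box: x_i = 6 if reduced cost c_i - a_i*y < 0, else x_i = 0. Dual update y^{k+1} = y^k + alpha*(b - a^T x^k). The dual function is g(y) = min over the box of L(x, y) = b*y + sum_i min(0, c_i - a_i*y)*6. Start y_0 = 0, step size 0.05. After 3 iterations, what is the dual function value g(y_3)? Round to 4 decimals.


Dual ascent for LP: min 10*x1 + 9*x2, 2*x1 + 3*x2 = 9, 0 <= x_i <= 6
Step 1: y^k = 0.0, reduced costs: (10.0, 9.0)
  x^k = (0.0, 0.0), subgradient = b - a^T x = 9.0
  y^{k+1} = 0.0 + 0.05*9.0 = 0.45
Step 2: y^k = 0.45, reduced costs: (9.1, 7.65)
  x^k = (0.0, 0.0), subgradient = b - a^T x = 9.0
  y^{k+1} = 0.45 + 0.05*9.0 = 0.9
Step 3: y^k = 0.9, reduced costs: (8.2, 6.3)
  x^k = (0.0, 0.0), subgradient = b - a^T x = 9.0
  y^{k+1} = 0.9 + 0.05*9.0 = 1.35
Dual objective at y_3 = 1.35: reduced costs (7.3, 4.95), box minimizer x = (0.0, 0.0)
g(y_3) = b*y + (c1 - a1*y)*x1 + (c2 - a2*y)*x2 = 9*1.35 + 7.3*0.0 + 4.95*0.0 = 12.15 + 0.0 + 0.0 = 12.15


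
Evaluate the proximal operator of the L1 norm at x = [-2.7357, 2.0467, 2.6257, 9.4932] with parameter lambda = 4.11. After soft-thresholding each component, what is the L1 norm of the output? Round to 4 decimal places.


Soft-thresholding with lambda = 4.11:
prox(-2.7357) = sign(-2.7357)*max(|-2.7357| - 4.11, 0) = 0.0
prox(2.0467) = sign(2.0467)*max(|2.0467| - 4.11, 0) = 0.0
prox(2.6257) = sign(2.6257)*max(|2.6257| - 4.11, 0) = 0.0
prox(9.4932) = sign(9.4932)*max(|9.4932| - 4.11, 0) = 5.3832
prox(x) = [0.0, 0.0, 0.0, 5.3832]
||prox(x)||_1 = 0.0 + 0.0 + 0.0 + 5.3832 = 5.3832


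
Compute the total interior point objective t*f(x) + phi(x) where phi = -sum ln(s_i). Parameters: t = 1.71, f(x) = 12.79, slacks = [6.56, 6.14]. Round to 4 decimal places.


Step 1: Compute log-barrier.
ln values: [1.881, 1.8148]
phi = -(1.881 + 1.8148) = -3.6958
Step 2: Compute augmented objective.
t*f(x) = 1.71*12.79 = 21.8709
Total = 21.8709 - 3.6958 = 18.1751


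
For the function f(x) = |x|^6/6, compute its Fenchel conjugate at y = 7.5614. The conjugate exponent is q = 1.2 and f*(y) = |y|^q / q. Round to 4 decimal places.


The conjugate exponent q satisfies 1/p + 1/q = 1.
p = 6, so q = 6/(6 - 1) = 1.2
|y|^q = 7.5614^1.2 = 11.3324
f*(7.5614) = 11.3324 / 1.2 = 9.4437


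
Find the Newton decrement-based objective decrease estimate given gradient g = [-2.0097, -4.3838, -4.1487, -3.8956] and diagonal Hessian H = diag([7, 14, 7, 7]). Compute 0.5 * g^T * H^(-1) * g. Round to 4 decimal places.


Step 1: H is diagonal, so H^(-1) * g = [-0.2871, -0.3131, -0.5927, -0.5565].
Step 2: g^T H^(-1) g = sum_i g_i^2 / H_ii
  = (-2.0097)^2/7 + (-4.3838)^2/14 + (-4.1487)^2/7 + (-3.8956)^2/7
  = 0.577 + 1.3727 + 2.4588 + 2.168 = 6.5765
Step 3: Objective decrease = 0.5 * g^T H^(-1) g = 3.2882


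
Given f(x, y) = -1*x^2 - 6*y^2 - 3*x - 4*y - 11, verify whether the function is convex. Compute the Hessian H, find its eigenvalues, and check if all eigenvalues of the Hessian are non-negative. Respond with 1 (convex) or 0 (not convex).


The Hessian of f(x,y) = -1*x^2 - 6*y^2 - 3*x - 4*y - 11 is:
H = [[-2, 0], [0, -12]]
Trace = -2 - 12 = -14
Determinant = -2*-12 - (0)^2 = 24
Discriminant = (-14)^2 - 4*24 = 100.0
Eigenvalues: lambda_1 = -12.0, lambda_2 = -2.0
The function is not convex.

0


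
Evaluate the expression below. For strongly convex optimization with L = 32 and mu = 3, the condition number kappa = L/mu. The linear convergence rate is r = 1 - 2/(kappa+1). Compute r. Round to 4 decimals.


Step 1: Compute the condition number.
kappa = L/mu = 32/3 = 10.6667
Step 2: Compute the convergence rate.
r = 1 - 2/(kappa + 1) = 1 - 2*mu/(L + mu) = (L - mu)/(L + mu) = 29/35 = 0.8286


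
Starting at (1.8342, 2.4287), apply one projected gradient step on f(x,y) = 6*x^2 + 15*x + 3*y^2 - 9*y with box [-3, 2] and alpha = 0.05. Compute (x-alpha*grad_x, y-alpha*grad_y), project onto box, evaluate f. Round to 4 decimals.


Step 1: Compute gradient at (1.8342, 2.4287).
grad_x = 2*6*1.8342 + 15 = 37.0104
grad_y = 2*3*2.4287 - 9 = 5.5722
Step 2: Gradient step.
x_raw = 1.8342 - 0.05*37.0104 = -0.0163
y_raw = 2.4287 - 0.05*5.5722 = 2.1501
Step 3: Project onto [-3, 2].
x_proj = clip(-0.0163) = -0.0163
y_proj = clip(2.1501) = 2.0
Step 4: Evaluate f.
f(-0.0163, 2.0) = -6.2432


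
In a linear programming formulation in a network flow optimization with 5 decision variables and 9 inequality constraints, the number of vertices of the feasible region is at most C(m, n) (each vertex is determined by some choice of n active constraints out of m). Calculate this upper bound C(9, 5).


Each vertex corresponds to some choice of n active constraints out of m, so the number of vertices is at most C(m, n) = m! / (n!(m-n)!).
m = 9, n = 5
Numerator: 9 * 8 * 7 * 6 * 5
Denominator: 5! = 120
C(9, 5) = 126


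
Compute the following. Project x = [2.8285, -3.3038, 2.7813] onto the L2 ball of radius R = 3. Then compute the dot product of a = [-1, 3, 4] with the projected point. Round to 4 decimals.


Step 1: Compute ||x|| (intermediates to 6 decimals).
||x|| = sqrt(2.8285^2 + (-3.3038)^2 + 2.7813^2) = 5.162474
Step 2: Project.
Since ||x|| > R, scale = R/||x|| = 3/5.162474 = 0.581117, proj(x) = scale * x
proj(x) = [1.643689, -1.919894, 1.616261]
Step 3: Dot product.
a^T * proj(x) = -1*1.643689 + 3*(-1.919894) + 4*1.616261 = -0.9383
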